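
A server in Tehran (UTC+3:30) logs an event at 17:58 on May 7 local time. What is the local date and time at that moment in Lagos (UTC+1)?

15:28 on May 7

Lagos is 2:30 behind Tehran.
Shift by the zone difference: 17:58 − 2:30 = 15:28 on May 7 in Lagos.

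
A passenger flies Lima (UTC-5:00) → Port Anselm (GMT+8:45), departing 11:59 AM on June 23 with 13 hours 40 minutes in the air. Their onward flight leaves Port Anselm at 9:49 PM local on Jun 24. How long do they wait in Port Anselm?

Convert departure to UTC: 11:59 AM + 5:00 = 4:59 PM UTC on Jun 23.
Add 13 hours 40 minutes flight time → 6:39 AM UTC (Jun 24).
Port Anselm is UTC+8:45, so local arrival = 6:39 AM + 8:45 = 3:24 PM on Jun 24.
Layover = 9:49 PM − 3:24 PM = 6 hours 25 minutes.

6 hours 25 minutes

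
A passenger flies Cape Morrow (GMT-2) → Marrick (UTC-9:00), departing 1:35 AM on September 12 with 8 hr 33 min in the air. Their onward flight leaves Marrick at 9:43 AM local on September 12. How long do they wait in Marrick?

Convert departure to UTC: 1:35 AM + 2:00 = 3:35 AM UTC on Sep 12.
Add 8 hours and 33 minutes flight time → 12:08 PM UTC.
Marrick is UTC−9:00, so local arrival = 12:08 PM − 9:00 = 3:08 AM on Sep 12.
Layover = 9:43 AM − 3:08 AM = 6 hours 35 minutes.

6 hours 35 minutes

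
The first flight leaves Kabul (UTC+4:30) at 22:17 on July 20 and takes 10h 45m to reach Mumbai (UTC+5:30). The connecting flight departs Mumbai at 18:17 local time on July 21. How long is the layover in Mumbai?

Convert departure to UTC: 22:17 − 4:30 = 17:47 UTC on Jul 20.
Add 10 hours and 45 minutes flight time → 04:32 UTC (Jul 21).
Mumbai is UTC+5:30, so local arrival = 04:32 + 5:30 = 10:02 on Jul 21.
Layover = 18:17 − 10:02 = 8 hours 15 minutes.

8 hours 15 minutes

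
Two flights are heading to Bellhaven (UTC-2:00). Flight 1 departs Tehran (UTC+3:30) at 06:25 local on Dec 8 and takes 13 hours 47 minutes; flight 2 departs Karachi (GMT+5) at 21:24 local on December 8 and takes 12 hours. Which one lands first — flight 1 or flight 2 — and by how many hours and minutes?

the first, by 11 hours 42 minutes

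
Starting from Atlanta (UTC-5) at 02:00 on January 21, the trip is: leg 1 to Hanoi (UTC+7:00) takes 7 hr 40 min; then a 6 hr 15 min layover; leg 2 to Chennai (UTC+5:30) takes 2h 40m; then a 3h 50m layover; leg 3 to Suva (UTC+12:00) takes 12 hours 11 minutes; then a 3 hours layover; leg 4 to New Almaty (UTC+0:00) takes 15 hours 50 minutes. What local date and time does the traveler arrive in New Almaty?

Convert departure to UTC: 02:00 + 5:00 = 07:00 UTC on Jan 21.
Add 7 hours and 40 minutes leg 1 → 14:40 UTC.
Add 6 hours 15 minutes layover in Hanoi → 20:55 UTC.
Add 2 hours and 40 minutes leg 2 → 23:35 UTC.
Add 3 hours and 50 minutes layover in Chennai → 03:25 UTC (Jan 22).
Add 12 hours 11 minutes leg 3 → 15:36 UTC.
Add 3 hours layover in Suva → 18:36 UTC.
Add 15 hours 50 minutes leg 4 → 10:26 UTC (Jan 23).
New Almaty is UTC+0, so local arrival is the same: 10:26 on Jan 23.

10:26 on January 23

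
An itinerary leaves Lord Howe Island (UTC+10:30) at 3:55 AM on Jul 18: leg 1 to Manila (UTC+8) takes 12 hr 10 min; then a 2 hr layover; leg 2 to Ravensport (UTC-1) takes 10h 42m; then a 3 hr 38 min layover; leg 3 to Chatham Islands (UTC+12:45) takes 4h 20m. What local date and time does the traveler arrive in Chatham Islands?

Convert departure to UTC: 3:55 AM − 10:30 = 5:25 PM UTC on Jul 17.
Add 12 hours and 10 minutes leg 1 → 5:35 AM UTC (Jul 18).
Add 2 hours layover in Manila → 7:35 AM UTC.
Add 10 hours 42 minutes leg 2 → 6:17 PM UTC.
Add 3 hours 38 minutes layover in Ravensport → 9:55 PM UTC.
Add 4 hours 20 minutes leg 3 → 2:15 AM UTC (Jul 19).
Chatham Islands is UTC+12:45, so local arrival = 2:15 AM + 12:45 = 3:00 PM on Jul 19.

3:00 PM on Jul 19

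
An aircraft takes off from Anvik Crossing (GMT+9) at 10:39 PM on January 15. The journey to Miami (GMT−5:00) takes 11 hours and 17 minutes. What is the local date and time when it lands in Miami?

7:56 PM on January 15

Convert departure to UTC: 10:39 PM − 9:00 = 1:39 PM UTC on Jan 15.
Add 11 hours 17 minutes travel time → 12:56 AM UTC (Jan 16).
Miami is UTC−5:00, so local arrival = 12:56 AM − 5:00 = 7:56 PM on Jan 15.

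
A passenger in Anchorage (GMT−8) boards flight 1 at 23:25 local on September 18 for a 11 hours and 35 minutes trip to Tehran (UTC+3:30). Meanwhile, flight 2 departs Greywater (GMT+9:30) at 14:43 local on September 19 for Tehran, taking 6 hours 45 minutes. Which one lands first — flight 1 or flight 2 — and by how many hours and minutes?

Flight 1 in UTC: 23:25 + 8:00 = 07:25 on Sep 19.
+11 hours and 35 minutes → arrive 19:00 UTC on Sep 19.
Flight 2 in UTC: 14:43 − 9:30 = 05:13 on Sep 19.
+6 hours and 45 minutes → arrive 11:58 UTC on Sep 19.
Flight 2 lands earlier by 7 hours 2 minutes.

the second, by 7 hours 2 minutes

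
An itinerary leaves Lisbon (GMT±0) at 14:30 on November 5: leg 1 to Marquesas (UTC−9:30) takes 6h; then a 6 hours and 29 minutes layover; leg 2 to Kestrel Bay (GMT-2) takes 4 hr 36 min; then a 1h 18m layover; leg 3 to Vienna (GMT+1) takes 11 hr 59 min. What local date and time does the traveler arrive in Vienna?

21:52 on Nov 6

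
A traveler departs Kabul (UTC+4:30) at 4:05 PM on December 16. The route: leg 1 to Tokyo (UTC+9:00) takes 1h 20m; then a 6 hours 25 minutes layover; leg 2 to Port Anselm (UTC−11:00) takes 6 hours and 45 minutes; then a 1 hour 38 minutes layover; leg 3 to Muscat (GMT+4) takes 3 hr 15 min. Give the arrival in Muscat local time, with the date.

10:58 AM on December 17

Convert departure to UTC: 4:05 PM − 4:30 = 11:35 AM UTC on Dec 16.
Add 1 hour 20 minutes leg 1 → 12:55 PM UTC.
Add 6 hours and 25 minutes layover in Tokyo → 7:20 PM UTC.
Add 6 hours 45 minutes leg 2 → 2:05 AM UTC (Dec 17).
Add 1 hour 38 minutes layover in Port Anselm → 3:43 AM UTC.
Add 3 hours 15 minutes leg 3 → 6:58 AM UTC.
Muscat is UTC+4:00, so local arrival = 6:58 AM + 4:00 = 10:58 AM on Dec 17.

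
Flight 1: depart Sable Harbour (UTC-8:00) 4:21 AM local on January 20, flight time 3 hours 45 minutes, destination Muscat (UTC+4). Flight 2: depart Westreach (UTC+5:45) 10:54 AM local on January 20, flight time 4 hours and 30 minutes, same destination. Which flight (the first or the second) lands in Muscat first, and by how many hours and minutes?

the second, by 6 hours 27 minutes

Flight 1 in UTC: 4:21 AM + 8:00 = 12:21 PM on Jan 20.
+3 hours 45 minutes → arrive 4:06 PM UTC on Jan 20.
Flight 2 in UTC: 10:54 AM − 5:45 = 5:09 AM on Jan 20.
+4 hours 30 minutes → arrive 9:39 AM UTC on Jan 20.
Flight 2 lands earlier by 6 hours 27 minutes.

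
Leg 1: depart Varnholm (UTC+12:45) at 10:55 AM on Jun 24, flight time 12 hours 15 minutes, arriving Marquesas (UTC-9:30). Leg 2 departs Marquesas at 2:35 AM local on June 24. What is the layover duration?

Convert departure to UTC: 10:55 AM − 12:45 = 10:10 PM UTC on Jun 23.
Add 12 hours 15 minutes flight time → 10:25 AM UTC (Jun 24).
Marquesas is UTC−9:30, so local arrival = 10:25 AM − 9:30 = 12:55 AM on Jun 24.
Layover = 2:35 AM − 12:55 AM = 1 hour 40 minutes.

1 hour 40 minutes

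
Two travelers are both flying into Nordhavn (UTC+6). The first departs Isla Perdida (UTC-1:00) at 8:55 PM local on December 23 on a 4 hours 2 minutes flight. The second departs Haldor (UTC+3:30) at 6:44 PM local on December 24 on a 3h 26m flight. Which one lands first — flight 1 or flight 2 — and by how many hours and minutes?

the first, by 16 hours 43 minutes

Flight 1 in UTC: 8:55 PM + 1:00 = 9:55 PM on Dec 23.
+4 hours 2 minutes → arrive 1:57 AM UTC on Dec 24.
Flight 2 in UTC: 6:44 PM − 3:30 = 3:14 PM on Dec 24.
+3 hours and 26 minutes → arrive 6:40 PM UTC on Dec 24.
Flight 1 lands earlier by 16 hours 43 minutes.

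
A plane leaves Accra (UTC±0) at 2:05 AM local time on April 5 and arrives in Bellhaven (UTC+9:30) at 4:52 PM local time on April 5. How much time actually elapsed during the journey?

5 hours 17 minutes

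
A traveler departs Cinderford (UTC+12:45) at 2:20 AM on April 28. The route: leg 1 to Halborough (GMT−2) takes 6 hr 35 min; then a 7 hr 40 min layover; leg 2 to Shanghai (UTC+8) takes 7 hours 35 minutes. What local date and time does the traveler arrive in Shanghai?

7:25 PM on Apr 28

Convert departure to UTC: 2:20 AM − 12:45 = 1:35 PM UTC on Apr 27.
Add 6 hours and 35 minutes leg 1 → 8:10 PM UTC.
Add 7 hours 40 minutes layover in Halborough → 3:50 AM UTC (Apr 28).
Add 7 hours 35 minutes leg 2 → 11:25 AM UTC.
Shanghai is UTC+8:00, so local arrival = 11:25 AM + 8:00 = 7:25 PM on Apr 28.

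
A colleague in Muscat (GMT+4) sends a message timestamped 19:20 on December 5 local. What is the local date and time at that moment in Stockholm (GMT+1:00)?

16:20 on December 5

Stockholm is 3:00 behind Muscat.
Shift by the zone difference: 19:20 − 3:00 = 16:20 on Dec 5 in Stockholm.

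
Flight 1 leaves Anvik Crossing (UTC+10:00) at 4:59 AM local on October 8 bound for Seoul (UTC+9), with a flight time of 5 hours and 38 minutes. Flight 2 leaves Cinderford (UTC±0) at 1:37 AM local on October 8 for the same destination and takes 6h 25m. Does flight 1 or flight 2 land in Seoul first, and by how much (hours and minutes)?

Flight 1 in UTC: 4:59 AM − 10:00 = 6:59 PM on Oct 7.
+5 hours 38 minutes → arrive 12:37 AM UTC on Oct 8.
Flight 2 departs at 1:37 AM UTC (Oct 8).
+6 hours 25 minutes → arrive 8:02 AM UTC on Oct 8.
Flight 1 lands earlier by 7 hours 25 minutes.

the first, by 7 hours 25 minutes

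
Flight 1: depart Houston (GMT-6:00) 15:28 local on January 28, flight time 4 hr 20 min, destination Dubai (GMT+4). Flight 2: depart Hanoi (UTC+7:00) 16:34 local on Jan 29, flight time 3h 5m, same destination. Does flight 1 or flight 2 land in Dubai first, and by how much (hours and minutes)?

Flight 1 in UTC: 15:28 + 6:00 = 21:28 on Jan 28.
+4 hours and 20 minutes → arrive 01:48 UTC on Jan 29.
Flight 2 in UTC: 16:34 − 7:00 = 09:34 on Jan 29.
+3 hours and 5 minutes → arrive 12:39 UTC on Jan 29.
Flight 1 lands earlier by 10 hours 51 minutes.

the first, by 10 hours 51 minutes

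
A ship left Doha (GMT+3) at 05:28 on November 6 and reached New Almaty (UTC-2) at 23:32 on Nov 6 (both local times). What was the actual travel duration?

23 hours 4 minutes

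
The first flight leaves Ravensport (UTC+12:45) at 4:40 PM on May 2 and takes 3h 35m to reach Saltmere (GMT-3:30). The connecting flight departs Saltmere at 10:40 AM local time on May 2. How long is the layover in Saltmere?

6 hours 40 minutes

Convert departure to UTC: 4:40 PM − 12:45 = 3:55 AM UTC on May 2.
Add 3 hours 35 minutes flight time → 7:30 AM UTC.
Saltmere is UTC−3:30, so local arrival = 7:30 AM − 3:30 = 4:00 AM on May 2.
Layover = 10:40 AM − 4:00 AM = 6 hours 40 minutes.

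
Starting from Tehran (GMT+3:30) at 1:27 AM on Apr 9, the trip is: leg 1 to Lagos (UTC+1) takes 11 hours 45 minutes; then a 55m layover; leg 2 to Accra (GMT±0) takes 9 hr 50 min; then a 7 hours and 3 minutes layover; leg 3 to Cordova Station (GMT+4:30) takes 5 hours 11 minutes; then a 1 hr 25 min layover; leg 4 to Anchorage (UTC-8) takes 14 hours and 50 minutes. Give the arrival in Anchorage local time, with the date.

4:56 PM on Apr 10

Convert departure to UTC: 1:27 AM − 3:30 = 9:57 PM UTC on Apr 8.
Add 11 hours and 45 minutes leg 1 → 9:42 AM UTC (Apr 9).
Add 55 minutes layover in Lagos → 10:37 AM UTC.
Add 9 hours 50 minutes leg 2 → 8:27 PM UTC.
Add 7 hours 3 minutes layover in Accra → 3:30 AM UTC (Apr 10).
Add 5 hours 11 minutes leg 3 → 8:41 AM UTC.
Add 1 hour and 25 minutes layover in Cordova Station → 10:06 AM UTC.
Add 14 hours 50 minutes leg 4 → 12:56 AM UTC (Apr 11).
Anchorage is UTC−8:00, so local arrival = 12:56 AM − 8:00 = 4:56 PM on Apr 10.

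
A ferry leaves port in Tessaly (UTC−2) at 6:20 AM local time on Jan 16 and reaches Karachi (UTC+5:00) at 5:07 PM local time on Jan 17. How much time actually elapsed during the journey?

27 hours 47 minutes

Karachi is 7:00 ahead of Tessaly.
Clock-face elapsed time (ignoring zones) is 34 hours 47 minutes.
Actual elapsed = 34 hours 47 minutes − 7:00 = 27 hours 47 minutes.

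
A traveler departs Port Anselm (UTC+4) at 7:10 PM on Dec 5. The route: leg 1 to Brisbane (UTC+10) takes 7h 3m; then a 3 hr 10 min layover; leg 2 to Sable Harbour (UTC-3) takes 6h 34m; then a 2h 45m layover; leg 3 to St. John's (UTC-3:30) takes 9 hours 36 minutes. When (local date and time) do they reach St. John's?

4:48 PM on Dec 6

Convert departure to UTC: 7:10 PM − 4:00 = 3:10 PM UTC on Dec 5.
Add 7 hours and 3 minutes leg 1 → 10:13 PM UTC.
Add 3 hours 10 minutes layover in Brisbane → 1:23 AM UTC (Dec 6).
Add 6 hours 34 minutes leg 2 → 7:57 AM UTC.
Add 2 hours 45 minutes layover in Sable Harbour → 10:42 AM UTC.
Add 9 hours 36 minutes leg 3 → 8:18 PM UTC.
St. John's is UTC−3:30, so local arrival = 8:18 PM − 3:30 = 4:48 PM on Dec 6.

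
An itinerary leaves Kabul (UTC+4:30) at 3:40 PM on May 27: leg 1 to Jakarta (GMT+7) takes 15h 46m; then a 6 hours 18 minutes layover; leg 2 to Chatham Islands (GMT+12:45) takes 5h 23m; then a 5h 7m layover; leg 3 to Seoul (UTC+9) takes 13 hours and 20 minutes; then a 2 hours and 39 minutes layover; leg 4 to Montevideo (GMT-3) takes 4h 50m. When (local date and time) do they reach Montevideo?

Convert departure to UTC: 3:40 PM − 4:30 = 11:10 AM UTC on May 27.
Add 15 hours 46 minutes leg 1 → 2:56 AM UTC (May 28).
Add 6 hours 18 minutes layover in Jakarta → 9:14 AM UTC.
Add 5 hours and 23 minutes leg 2 → 2:37 PM UTC.
Add 5 hours 7 minutes layover in Chatham Islands → 7:44 PM UTC.
Add 13 hours and 20 minutes leg 3 → 9:04 AM UTC (May 29).
Add 2 hours 39 minutes layover in Seoul → 11:43 AM UTC.
Add 4 hours and 50 minutes leg 4 → 4:33 PM UTC.
Montevideo is UTC−3:00, so local arrival = 4:33 PM − 3:00 = 1:33 PM on May 29.

1:33 PM on May 29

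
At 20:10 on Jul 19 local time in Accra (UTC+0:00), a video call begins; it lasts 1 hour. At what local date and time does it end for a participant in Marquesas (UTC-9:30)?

11:40 on July 19

Accra is at UTC+0, so start is already 20:10 UTC on Jul 19.
Add 1 hour duration → 21:10 UTC.
Marquesas is UTC−9:30, so local end time = 21:10 − 9:30 = 11:40 on Jul 19.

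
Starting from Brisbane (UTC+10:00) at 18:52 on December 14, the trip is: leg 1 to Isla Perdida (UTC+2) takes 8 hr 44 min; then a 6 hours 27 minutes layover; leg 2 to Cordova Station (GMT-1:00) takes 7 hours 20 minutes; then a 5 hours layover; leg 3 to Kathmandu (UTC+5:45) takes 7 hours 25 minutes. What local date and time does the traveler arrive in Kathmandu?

01:33 on December 16

Convert departure to UTC: 18:52 − 10:00 = 08:52 UTC on Dec 14.
Add 8 hours 44 minutes leg 1 → 17:36 UTC.
Add 6 hours 27 minutes layover in Isla Perdida → 00:03 UTC (Dec 15).
Add 7 hours 20 minutes leg 2 → 07:23 UTC.
Add 5 hours layover in Cordova Station → 12:23 UTC.
Add 7 hours 25 minutes leg 3 → 19:48 UTC.
Kathmandu is UTC+5:45, so local arrival = 19:48 + 5:45 = 01:33 on Dec 16.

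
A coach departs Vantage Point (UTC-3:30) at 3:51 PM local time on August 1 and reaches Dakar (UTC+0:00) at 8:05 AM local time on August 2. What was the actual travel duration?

12 hours 44 minutes

Dakar is 3:30 ahead of Vantage Point.
Clock-face elapsed time (ignoring zones) is 16 hours 14 minutes.
Actual elapsed = 16 hours 14 minutes − 3:30 = 12 hours 44 minutes.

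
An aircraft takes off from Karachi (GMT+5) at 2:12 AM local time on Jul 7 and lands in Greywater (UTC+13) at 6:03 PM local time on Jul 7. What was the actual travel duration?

Departure in UTC: 2:12 AM − 5:00 = 9:12 PM on Jul 6.
Arrival in UTC: 6:03 PM − 13:00 = 5:03 AM on Jul 7.
Elapsed = 5:03 AM − 9:12 PM (+1 day) = 7 hours 51 minutes.

7 hours 51 minutes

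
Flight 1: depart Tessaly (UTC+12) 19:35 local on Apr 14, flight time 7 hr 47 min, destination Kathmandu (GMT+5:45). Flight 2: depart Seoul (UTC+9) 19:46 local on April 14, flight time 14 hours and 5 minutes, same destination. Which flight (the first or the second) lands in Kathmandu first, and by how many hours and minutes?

Flight 1 in UTC: 19:35 − 12:00 = 07:35 on Apr 14.
+7 hours 47 minutes → arrive 15:22 UTC on Apr 14.
Flight 2 in UTC: 19:46 − 9:00 = 10:46 on Apr 14.
+14 hours 5 minutes → arrive 00:51 UTC on Apr 15.
Flight 1 lands earlier by 9 hours 29 minutes.

the first, by 9 hours 29 minutes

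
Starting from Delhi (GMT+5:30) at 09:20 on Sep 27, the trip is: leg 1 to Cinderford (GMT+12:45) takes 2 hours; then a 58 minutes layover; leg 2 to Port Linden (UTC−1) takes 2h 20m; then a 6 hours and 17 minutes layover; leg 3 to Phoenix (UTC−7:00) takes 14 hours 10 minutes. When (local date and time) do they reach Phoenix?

22:35 on September 27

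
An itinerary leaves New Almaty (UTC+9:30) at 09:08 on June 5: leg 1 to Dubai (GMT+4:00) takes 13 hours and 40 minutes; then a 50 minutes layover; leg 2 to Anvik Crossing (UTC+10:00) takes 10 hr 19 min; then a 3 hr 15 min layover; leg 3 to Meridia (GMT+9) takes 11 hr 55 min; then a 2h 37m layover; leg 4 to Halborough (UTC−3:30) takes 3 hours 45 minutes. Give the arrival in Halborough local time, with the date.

18:29 on June 6

Convert departure to UTC: 09:08 − 9:30 = 23:38 UTC on Jun 4.
Add 13 hours 40 minutes leg 1 → 13:18 UTC (Jun 5).
Add 50 minutes layover in Dubai → 14:08 UTC.
Add 10 hours 19 minutes leg 2 → 00:27 UTC (Jun 6).
Add 3 hours and 15 minutes layover in Anvik Crossing → 03:42 UTC.
Add 11 hours and 55 minutes leg 3 → 15:37 UTC.
Add 2 hours and 37 minutes layover in Meridia → 18:14 UTC.
Add 3 hours and 45 minutes leg 4 → 21:59 UTC.
Halborough is UTC−3:30, so local arrival = 21:59 − 3:30 = 18:29 on Jun 6.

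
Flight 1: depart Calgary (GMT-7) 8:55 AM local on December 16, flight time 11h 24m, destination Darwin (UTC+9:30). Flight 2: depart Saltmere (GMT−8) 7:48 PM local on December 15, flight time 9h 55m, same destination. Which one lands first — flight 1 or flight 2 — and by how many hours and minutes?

the second, by 13 hours 36 minutes

Flight 1 in UTC: 8:55 AM + 7:00 = 3:55 PM on Dec 16.
+11 hours and 24 minutes → arrive 3:19 AM UTC on Dec 17.
Flight 2 in UTC: 7:48 PM + 8:00 = 3:48 AM on Dec 16.
+9 hours 55 minutes → arrive 1:43 PM UTC on Dec 16.
Flight 2 lands earlier by 13 hours 36 minutes.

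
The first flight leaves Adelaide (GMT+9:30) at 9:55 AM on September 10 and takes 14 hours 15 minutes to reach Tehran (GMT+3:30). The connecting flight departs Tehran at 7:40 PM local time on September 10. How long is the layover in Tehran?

Convert departure to UTC: 9:55 AM − 9:30 = 12:25 AM UTC on Sep 10.
Add 14 hours 15 minutes flight time → 2:40 PM UTC.
Tehran is UTC+3:30, so local arrival = 2:40 PM + 3:30 = 6:10 PM on Sep 10.
Layover = 7:40 PM − 6:10 PM = 1 hour 30 minutes.

1 hour 30 minutes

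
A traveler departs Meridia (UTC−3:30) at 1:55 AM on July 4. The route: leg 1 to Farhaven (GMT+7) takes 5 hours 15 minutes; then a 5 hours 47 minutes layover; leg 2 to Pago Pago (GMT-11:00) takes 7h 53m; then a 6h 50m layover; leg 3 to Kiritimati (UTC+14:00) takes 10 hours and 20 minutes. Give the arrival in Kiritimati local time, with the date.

Convert departure to UTC: 1:55 AM + 3:30 = 5:25 AM UTC on Jul 4.
Add 5 hours 15 minutes leg 1 → 10:40 AM UTC.
Add 5 hours and 47 minutes layover in Farhaven → 4:27 PM UTC.
Add 7 hours and 53 minutes leg 2 → 12:20 AM UTC (Jul 5).
Add 6 hours 50 minutes layover in Pago Pago → 7:10 AM UTC.
Add 10 hours and 20 minutes leg 3 → 5:30 PM UTC.
Kiritimati is UTC+14:00, so local arrival = 5:30 PM + 14:00 = 7:30 AM on Jul 6.

7:30 AM on Jul 6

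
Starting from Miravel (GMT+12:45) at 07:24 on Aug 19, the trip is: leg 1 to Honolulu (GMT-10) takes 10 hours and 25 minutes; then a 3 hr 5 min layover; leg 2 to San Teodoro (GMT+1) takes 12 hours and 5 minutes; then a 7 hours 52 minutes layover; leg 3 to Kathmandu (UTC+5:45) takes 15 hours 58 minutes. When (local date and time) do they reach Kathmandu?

Convert departure to UTC: 07:24 − 12:45 = 18:39 UTC on Aug 18.
Add 10 hours 25 minutes leg 1 → 05:04 UTC (Aug 19).
Add 3 hours 5 minutes layover in Honolulu → 08:09 UTC.
Add 12 hours and 5 minutes leg 2 → 20:14 UTC.
Add 7 hours and 52 minutes layover in San Teodoro → 04:06 UTC (Aug 20).
Add 15 hours 58 minutes leg 3 → 20:04 UTC.
Kathmandu is UTC+5:45, so local arrival = 20:04 + 5:45 = 01:49 on Aug 21.

01:49 on Aug 21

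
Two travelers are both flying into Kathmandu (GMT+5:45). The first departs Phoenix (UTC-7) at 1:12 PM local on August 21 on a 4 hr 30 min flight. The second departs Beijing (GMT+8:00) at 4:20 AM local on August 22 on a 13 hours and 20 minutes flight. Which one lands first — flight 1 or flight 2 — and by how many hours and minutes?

the first, by 8 hours 58 minutes

Flight 1 in UTC: 1:12 PM + 7:00 = 8:12 PM on Aug 21.
+4 hours 30 minutes → arrive 12:42 AM UTC on Aug 22.
Flight 2 in UTC: 4:20 AM − 8:00 = 8:20 PM on Aug 21.
+13 hours and 20 minutes → arrive 9:40 AM UTC on Aug 22.
Flight 1 lands earlier by 8 hours 58 minutes.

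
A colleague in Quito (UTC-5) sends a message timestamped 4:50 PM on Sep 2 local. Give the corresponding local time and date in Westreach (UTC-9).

12:50 PM on September 2

In UTC: 4:50 PM + 5:00 = 9:50 PM on Sep 2.
Westreach is UTC−9:00: 9:50 PM − 9:00 = 12:50 PM on Sep 2.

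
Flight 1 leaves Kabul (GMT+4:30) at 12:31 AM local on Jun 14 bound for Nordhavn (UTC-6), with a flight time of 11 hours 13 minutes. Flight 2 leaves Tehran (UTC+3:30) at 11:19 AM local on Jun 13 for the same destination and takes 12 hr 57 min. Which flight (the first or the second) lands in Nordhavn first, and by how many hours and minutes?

the second, by 10 hours 28 minutes

Flight 1 in UTC: 12:31 AM − 4:30 = 8:01 PM on Jun 13.
+11 hours and 13 minutes → arrive 7:14 AM UTC on Jun 14.
Flight 2 in UTC: 11:19 AM − 3:30 = 7:49 AM on Jun 13.
+12 hours and 57 minutes → arrive 8:46 PM UTC on Jun 13.
Flight 2 lands earlier by 10 hours 28 minutes.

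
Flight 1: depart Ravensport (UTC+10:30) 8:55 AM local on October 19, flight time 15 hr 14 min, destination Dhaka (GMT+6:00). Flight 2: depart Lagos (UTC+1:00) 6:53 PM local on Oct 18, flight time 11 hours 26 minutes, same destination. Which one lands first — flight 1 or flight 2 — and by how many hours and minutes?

Flight 1 in UTC: 8:55 AM − 10:30 = 10:25 PM on Oct 18.
+15 hours and 14 minutes → arrive 1:39 PM UTC on Oct 19.
Flight 2 in UTC: 6:53 PM − 1:00 = 5:53 PM on Oct 18.
+11 hours and 26 minutes → arrive 5:19 AM UTC on Oct 19.
Flight 2 lands earlier by 8 hours 20 minutes.

the second, by 8 hours 20 minutes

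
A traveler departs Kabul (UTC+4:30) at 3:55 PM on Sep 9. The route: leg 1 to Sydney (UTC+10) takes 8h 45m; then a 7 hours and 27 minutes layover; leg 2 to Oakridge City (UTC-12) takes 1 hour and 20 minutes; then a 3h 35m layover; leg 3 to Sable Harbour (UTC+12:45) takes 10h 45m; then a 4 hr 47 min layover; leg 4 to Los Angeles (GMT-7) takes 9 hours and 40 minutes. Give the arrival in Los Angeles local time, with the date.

Convert departure to UTC: 3:55 PM − 4:30 = 11:25 AM UTC on Sep 9.
Add 8 hours and 45 minutes leg 1 → 8:10 PM UTC.
Add 7 hours 27 minutes layover in Sydney → 3:37 AM UTC (Sep 10).
Add 1 hour and 20 minutes leg 2 → 4:57 AM UTC.
Add 3 hours and 35 minutes layover in Oakridge City → 8:32 AM UTC.
Add 10 hours and 45 minutes leg 3 → 7:17 PM UTC.
Add 4 hours 47 minutes layover in Sable Harbour → 12:04 AM UTC (Sep 11).
Add 9 hours and 40 minutes leg 4 → 9:44 AM UTC.
Los Angeles is UTC−7:00, so local arrival = 9:44 AM − 7:00 = 2:44 AM on Sep 11.

2:44 AM on September 11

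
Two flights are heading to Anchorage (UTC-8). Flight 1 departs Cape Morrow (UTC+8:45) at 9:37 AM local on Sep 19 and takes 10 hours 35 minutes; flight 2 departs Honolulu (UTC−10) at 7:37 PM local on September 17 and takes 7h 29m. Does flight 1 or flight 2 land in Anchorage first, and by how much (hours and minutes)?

Flight 1 in UTC: 9:37 AM − 8:45 = 12:52 AM on Sep 19.
+10 hours and 35 minutes → arrive 11:27 AM UTC on Sep 19.
Flight 2 in UTC: 7:37 PM + 10:00 = 5:37 AM on Sep 18.
+7 hours and 29 minutes → arrive 1:06 PM UTC on Sep 18.
Flight 2 lands earlier by 22 hours 21 minutes.

the second, by 22 hours 21 minutes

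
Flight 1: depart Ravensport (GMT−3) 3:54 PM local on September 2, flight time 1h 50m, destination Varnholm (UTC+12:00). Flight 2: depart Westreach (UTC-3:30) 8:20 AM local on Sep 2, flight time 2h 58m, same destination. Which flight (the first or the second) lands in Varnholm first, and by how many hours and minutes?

Flight 1 in UTC: 3:54 PM + 3:00 = 6:54 PM on Sep 2.
+1 hour 50 minutes → arrive 8:44 PM UTC on Sep 2.
Flight 2 in UTC: 8:20 AM + 3:30 = 11:50 AM on Sep 2.
+2 hours 58 minutes → arrive 2:48 PM UTC on Sep 2.
Flight 2 lands earlier by 5 hours 56 minutes.

the second, by 5 hours 56 minutes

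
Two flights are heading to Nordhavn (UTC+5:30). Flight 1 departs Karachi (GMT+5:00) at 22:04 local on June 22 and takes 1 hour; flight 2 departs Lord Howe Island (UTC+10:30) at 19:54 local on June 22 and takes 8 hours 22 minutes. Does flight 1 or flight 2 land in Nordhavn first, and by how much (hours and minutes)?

Flight 1 in UTC: 22:04 − 5:00 = 17:04 on Jun 22.
+1 hour → arrive 18:04 UTC on Jun 22.
Flight 2 in UTC: 19:54 − 10:30 = 09:24 on Jun 22.
+8 hours and 22 minutes → arrive 17:46 UTC on Jun 22.
Flight 2 lands earlier by 18 minutes.

the second, by 18 minutes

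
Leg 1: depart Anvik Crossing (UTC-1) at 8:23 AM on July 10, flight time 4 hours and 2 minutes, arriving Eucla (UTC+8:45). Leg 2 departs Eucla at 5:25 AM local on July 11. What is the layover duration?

7 hours 15 minutes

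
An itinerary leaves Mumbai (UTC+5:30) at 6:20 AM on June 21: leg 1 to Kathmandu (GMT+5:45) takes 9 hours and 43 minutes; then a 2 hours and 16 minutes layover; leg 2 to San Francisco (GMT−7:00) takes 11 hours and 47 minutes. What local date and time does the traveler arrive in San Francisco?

Convert departure to UTC: 6:20 AM − 5:30 = 12:50 AM UTC on Jun 21.
Add 9 hours 43 minutes leg 1 → 10:33 AM UTC.
Add 2 hours and 16 minutes layover in Kathmandu → 12:49 PM UTC.
Add 11 hours and 47 minutes leg 2 → 12:36 AM UTC (Jun 22).
San Francisco is UTC−7:00, so local arrival = 12:36 AM − 7:00 = 5:36 PM on Jun 21.

5:36 PM on June 21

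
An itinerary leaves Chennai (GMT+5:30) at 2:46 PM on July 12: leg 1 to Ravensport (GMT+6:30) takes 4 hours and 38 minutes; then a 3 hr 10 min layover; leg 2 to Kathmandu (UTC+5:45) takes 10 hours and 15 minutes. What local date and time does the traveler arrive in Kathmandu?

Convert departure to UTC: 2:46 PM − 5:30 = 9:16 AM UTC on Jul 12.
Add 4 hours 38 minutes leg 1 → 1:54 PM UTC.
Add 3 hours 10 minutes layover in Ravensport → 5:04 PM UTC.
Add 10 hours and 15 minutes leg 2 → 3:19 AM UTC (Jul 13).
Kathmandu is UTC+5:45, so local arrival = 3:19 AM + 5:45 = 9:04 AM on Jul 13.

9:04 AM on Jul 13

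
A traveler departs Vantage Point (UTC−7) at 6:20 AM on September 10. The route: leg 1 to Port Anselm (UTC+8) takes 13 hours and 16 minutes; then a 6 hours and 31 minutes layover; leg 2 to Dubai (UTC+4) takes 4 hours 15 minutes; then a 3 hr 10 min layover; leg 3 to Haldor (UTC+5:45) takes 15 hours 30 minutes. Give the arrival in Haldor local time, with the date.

1:47 PM on Sep 12

Convert departure to UTC: 6:20 AM + 7:00 = 1:20 PM UTC on Sep 10.
Add 13 hours and 16 minutes leg 1 → 2:36 AM UTC (Sep 11).
Add 6 hours 31 minutes layover in Port Anselm → 9:07 AM UTC.
Add 4 hours and 15 minutes leg 2 → 1:22 PM UTC.
Add 3 hours and 10 minutes layover in Dubai → 4:32 PM UTC.
Add 15 hours and 30 minutes leg 3 → 8:02 AM UTC (Sep 12).
Haldor is UTC+5:45, so local arrival = 8:02 AM + 5:45 = 1:47 PM on Sep 12.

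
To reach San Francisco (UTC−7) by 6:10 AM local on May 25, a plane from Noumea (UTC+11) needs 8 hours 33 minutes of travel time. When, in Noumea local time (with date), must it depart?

Target arrival in UTC: 6:10 AM + 7:00 = 1:10 PM on May 25.
Subtract 8 hours and 33 minutes → departure 4:37 AM UTC on May 25.
Noumea is UTC+11:00: 4:37 AM + 11:00 = 3:37 PM on May 25.

3:37 PM on May 25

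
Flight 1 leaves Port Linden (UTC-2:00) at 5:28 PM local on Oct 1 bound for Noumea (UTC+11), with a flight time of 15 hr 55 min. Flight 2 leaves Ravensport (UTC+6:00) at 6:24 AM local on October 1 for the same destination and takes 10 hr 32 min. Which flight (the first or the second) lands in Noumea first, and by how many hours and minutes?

the second, by 24 hours 27 minutes

Flight 1 in UTC: 5:28 PM + 2:00 = 7:28 PM on Oct 1.
+15 hours and 55 minutes → arrive 11:23 AM UTC on Oct 2.
Flight 2 in UTC: 6:24 AM − 6:00 = 12:24 AM on Oct 1.
+10 hours and 32 minutes → arrive 10:56 AM UTC on Oct 1.
Flight 2 lands earlier by 24 hours 27 minutes.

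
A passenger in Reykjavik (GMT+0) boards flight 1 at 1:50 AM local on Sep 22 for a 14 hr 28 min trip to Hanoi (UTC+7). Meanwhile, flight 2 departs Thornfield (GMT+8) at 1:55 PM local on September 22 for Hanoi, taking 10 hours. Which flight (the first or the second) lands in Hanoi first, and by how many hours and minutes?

Flight 1 departs at 1:50 AM UTC (Sep 22).
+14 hours and 28 minutes → arrive 4:18 PM UTC on Sep 22.
Flight 2 in UTC: 1:55 PM − 8:00 = 5:55 AM on Sep 22.
+10 hours → arrive 3:55 PM UTC on Sep 22.
Flight 2 lands earlier by 23 minutes.

the second, by 23 minutes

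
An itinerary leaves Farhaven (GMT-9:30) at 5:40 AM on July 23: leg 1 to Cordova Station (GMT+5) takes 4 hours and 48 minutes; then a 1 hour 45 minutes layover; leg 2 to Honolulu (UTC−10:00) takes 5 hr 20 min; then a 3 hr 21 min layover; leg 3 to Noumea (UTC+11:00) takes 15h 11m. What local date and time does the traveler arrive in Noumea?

8:35 AM on July 25

Convert departure to UTC: 5:40 AM + 9:30 = 3:10 PM UTC on Jul 23.
Add 4 hours 48 minutes leg 1 → 7:58 PM UTC.
Add 1 hour 45 minutes layover in Cordova Station → 9:43 PM UTC.
Add 5 hours 20 minutes leg 2 → 3:03 AM UTC (Jul 24).
Add 3 hours and 21 minutes layover in Honolulu → 6:24 AM UTC.
Add 15 hours and 11 minutes leg 3 → 9:35 PM UTC.
Noumea is UTC+11:00, so local arrival = 9:35 PM + 11:00 = 8:35 AM on Jul 25.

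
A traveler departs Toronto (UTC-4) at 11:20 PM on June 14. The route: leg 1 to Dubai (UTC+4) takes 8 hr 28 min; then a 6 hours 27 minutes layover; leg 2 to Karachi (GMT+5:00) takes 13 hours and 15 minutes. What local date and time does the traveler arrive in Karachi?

Convert departure to UTC: 11:20 PM + 4:00 = 3:20 AM UTC on Jun 15.
Add 8 hours and 28 minutes leg 1 → 11:48 AM UTC.
Add 6 hours 27 minutes layover in Dubai → 6:15 PM UTC.
Add 13 hours and 15 minutes leg 2 → 7:30 AM UTC (Jun 16).
Karachi is UTC+5:00, so local arrival = 7:30 AM + 5:00 = 12:30 PM on Jun 16.

12:30 PM on June 16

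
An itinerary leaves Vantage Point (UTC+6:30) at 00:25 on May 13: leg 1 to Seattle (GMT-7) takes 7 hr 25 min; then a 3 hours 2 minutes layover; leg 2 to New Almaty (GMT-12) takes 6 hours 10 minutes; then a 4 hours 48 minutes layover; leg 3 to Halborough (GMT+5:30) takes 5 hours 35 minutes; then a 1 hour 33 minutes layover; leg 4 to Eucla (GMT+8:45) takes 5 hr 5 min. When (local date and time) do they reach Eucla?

Convert departure to UTC: 00:25 − 6:30 = 17:55 UTC on May 12.
Add 7 hours and 25 minutes leg 1 → 01:20 UTC (May 13).
Add 3 hours and 2 minutes layover in Seattle → 04:22 UTC.
Add 6 hours and 10 minutes leg 2 → 10:32 UTC.
Add 4 hours and 48 minutes layover in New Almaty → 15:20 UTC.
Add 5 hours 35 minutes leg 3 → 20:55 UTC.
Add 1 hour 33 minutes layover in Halborough → 22:28 UTC.
Add 5 hours and 5 minutes leg 4 → 03:33 UTC (May 14).
Eucla is UTC+8:45, so local arrival = 03:33 + 8:45 = 12:18 on May 14.

12:18 on May 14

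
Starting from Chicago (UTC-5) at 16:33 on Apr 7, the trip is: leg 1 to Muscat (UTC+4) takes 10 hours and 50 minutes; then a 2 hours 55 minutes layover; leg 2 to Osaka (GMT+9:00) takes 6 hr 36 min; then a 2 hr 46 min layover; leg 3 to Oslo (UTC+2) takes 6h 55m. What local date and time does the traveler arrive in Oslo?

Convert departure to UTC: 16:33 + 5:00 = 21:33 UTC on Apr 7.
Add 10 hours 50 minutes leg 1 → 08:23 UTC (Apr 8).
Add 2 hours and 55 minutes layover in Muscat → 11:18 UTC.
Add 6 hours and 36 minutes leg 2 → 17:54 UTC.
Add 2 hours and 46 minutes layover in Osaka → 20:40 UTC.
Add 6 hours and 55 minutes leg 3 → 03:35 UTC (Apr 9).
Oslo is UTC+2:00, so local arrival = 03:35 + 2:00 = 05:35 on Apr 9.

05:35 on April 9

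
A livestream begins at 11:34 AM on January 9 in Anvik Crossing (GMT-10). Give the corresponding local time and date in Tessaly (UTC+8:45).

6:19 AM on January 10

In UTC: 11:34 AM + 10:00 = 9:34 PM on Jan 9.
Tessaly is UTC+8:45: 9:34 PM + 8:45 = 6:19 AM on Jan 10.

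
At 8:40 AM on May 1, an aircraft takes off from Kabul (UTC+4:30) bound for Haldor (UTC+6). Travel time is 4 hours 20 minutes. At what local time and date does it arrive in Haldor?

Convert departure to UTC: 8:40 AM − 4:30 = 4:10 AM UTC on May 1.
Add 4 hours 20 minutes travel time → 8:30 AM UTC.
Haldor is UTC+6:00, so local arrival = 8:30 AM + 6:00 = 2:30 PM on May 1.

2:30 PM on May 1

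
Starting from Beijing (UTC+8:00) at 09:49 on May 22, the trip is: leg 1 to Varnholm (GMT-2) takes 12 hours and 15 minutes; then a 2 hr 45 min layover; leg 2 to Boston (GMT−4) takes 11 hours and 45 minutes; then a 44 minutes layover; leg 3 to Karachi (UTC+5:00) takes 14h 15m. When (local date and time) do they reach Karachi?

00:33 on May 24

Convert departure to UTC: 09:49 − 8:00 = 01:49 UTC on May 22.
Add 12 hours 15 minutes leg 1 → 14:04 UTC.
Add 2 hours 45 minutes layover in Varnholm → 16:49 UTC.
Add 11 hours 45 minutes leg 2 → 04:34 UTC (May 23).
Add 44 minutes layover in Boston → 05:18 UTC.
Add 14 hours and 15 minutes leg 3 → 19:33 UTC.
Karachi is UTC+5:00, so local arrival = 19:33 + 5:00 = 00:33 on May 24.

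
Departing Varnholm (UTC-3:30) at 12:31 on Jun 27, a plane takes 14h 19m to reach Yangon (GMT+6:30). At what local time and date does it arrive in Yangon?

Yangon is 10:00 ahead of Varnholm.
After 14 hours 19 minutes it is 02:50 (Jun 28) in Varnholm.
Shift by the zone difference: 02:50 + 10:00 = 12:50 on Jun 28 in Yangon.

12:50 on Jun 28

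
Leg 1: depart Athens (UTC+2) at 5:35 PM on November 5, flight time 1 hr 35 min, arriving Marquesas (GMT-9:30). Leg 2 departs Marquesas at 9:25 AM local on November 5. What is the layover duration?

1 hour 45 minutes

Convert departure to UTC: 5:35 PM − 2:00 = 3:35 PM UTC on Nov 5.
Add 1 hour and 35 minutes flight time → 5:10 PM UTC.
Marquesas is UTC−9:30, so local arrival = 5:10 PM − 9:30 = 7:40 AM on Nov 5.
Layover = 9:25 AM − 7:40 AM = 1 hour 45 minutes.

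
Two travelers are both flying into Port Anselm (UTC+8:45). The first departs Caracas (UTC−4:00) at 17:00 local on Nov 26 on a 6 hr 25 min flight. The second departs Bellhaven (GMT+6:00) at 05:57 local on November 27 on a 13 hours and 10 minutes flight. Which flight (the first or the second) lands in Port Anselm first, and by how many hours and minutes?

Flight 1 in UTC: 17:00 + 4:00 = 21:00 on Nov 26.
+6 hours 25 minutes → arrive 03:25 UTC on Nov 27.
Flight 2 in UTC: 05:57 − 6:00 = 23:57 on Nov 26.
+13 hours and 10 minutes → arrive 13:07 UTC on Nov 27.
Flight 1 lands earlier by 9 hours 42 minutes.

the first, by 9 hours 42 minutes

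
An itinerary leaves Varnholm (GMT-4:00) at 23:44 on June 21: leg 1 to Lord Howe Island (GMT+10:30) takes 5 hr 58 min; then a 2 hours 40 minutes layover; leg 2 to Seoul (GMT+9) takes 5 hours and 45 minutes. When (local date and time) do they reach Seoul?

03:07 on Jun 23

Convert departure to UTC: 23:44 + 4:00 = 03:44 UTC on Jun 22.
Add 5 hours and 58 minutes leg 1 → 09:42 UTC.
Add 2 hours 40 minutes layover in Lord Howe Island → 12:22 UTC.
Add 5 hours 45 minutes leg 2 → 18:07 UTC.
Seoul is UTC+9:00, so local arrival = 18:07 + 9:00 = 03:07 on Jun 23.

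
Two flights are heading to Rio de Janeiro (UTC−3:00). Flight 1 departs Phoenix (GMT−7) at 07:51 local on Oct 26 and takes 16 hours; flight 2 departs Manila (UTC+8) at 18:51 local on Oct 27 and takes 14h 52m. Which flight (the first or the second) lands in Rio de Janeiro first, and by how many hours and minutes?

Flight 1 in UTC: 07:51 + 7:00 = 14:51 on Oct 26.
+16 hours → arrive 06:51 UTC on Oct 27.
Flight 2 in UTC: 18:51 − 8:00 = 10:51 on Oct 27.
+14 hours 52 minutes → arrive 01:43 UTC on Oct 28.
Flight 1 lands earlier by 18 hours 52 minutes.

the first, by 18 hours 52 minutes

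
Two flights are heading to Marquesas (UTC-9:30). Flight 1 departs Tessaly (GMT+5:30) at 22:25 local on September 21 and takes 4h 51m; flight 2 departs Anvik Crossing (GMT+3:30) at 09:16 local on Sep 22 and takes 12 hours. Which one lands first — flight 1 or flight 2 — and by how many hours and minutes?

the first, by 20 hours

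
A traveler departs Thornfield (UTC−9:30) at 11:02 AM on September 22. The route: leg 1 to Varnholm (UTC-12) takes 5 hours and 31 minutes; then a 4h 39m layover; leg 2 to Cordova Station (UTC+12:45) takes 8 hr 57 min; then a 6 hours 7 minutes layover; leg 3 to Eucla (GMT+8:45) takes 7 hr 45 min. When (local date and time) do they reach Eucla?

Convert departure to UTC: 11:02 AM + 9:30 = 8:32 PM UTC on Sep 22.
Add 5 hours 31 minutes leg 1 → 2:03 AM UTC (Sep 23).
Add 4 hours 39 minutes layover in Varnholm → 6:42 AM UTC.
Add 8 hours 57 minutes leg 2 → 3:39 PM UTC.
Add 6 hours 7 minutes layover in Cordova Station → 9:46 PM UTC.
Add 7 hours 45 minutes leg 3 → 5:31 AM UTC (Sep 24).
Eucla is UTC+8:45, so local arrival = 5:31 AM + 8:45 = 2:16 PM on Sep 24.

2:16 PM on September 24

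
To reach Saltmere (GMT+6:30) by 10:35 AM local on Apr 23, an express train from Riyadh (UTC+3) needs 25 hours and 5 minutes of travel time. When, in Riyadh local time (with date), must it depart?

6:00 AM on April 22

Target arrival in UTC: 10:35 AM − 6:30 = 4:05 AM on Apr 23.
Subtract 25 hours and 5 minutes → departure 3:00 AM UTC on Apr 22.
Riyadh is UTC+3:00: 3:00 AM + 3:00 = 6:00 AM on Apr 22.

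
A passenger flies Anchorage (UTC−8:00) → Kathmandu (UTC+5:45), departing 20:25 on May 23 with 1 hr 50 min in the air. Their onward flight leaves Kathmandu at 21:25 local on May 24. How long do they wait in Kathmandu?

9 hours 25 minutes

Convert departure to UTC: 20:25 + 8:00 = 04:25 UTC on May 24.
Add 1 hour 50 minutes flight time → 06:15 UTC.
Kathmandu is UTC+5:45, so local arrival = 06:15 + 5:45 = 12:00 on May 24.
Layover = 21:25 − 12:00 = 9 hours 25 minutes.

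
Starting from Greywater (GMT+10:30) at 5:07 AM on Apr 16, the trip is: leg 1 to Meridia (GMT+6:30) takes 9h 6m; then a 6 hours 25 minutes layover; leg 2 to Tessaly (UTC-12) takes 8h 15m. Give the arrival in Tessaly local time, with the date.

6:23 AM on Apr 16

Convert departure to UTC: 5:07 AM − 10:30 = 6:37 PM UTC on Apr 15.
Add 9 hours and 6 minutes leg 1 → 3:43 AM UTC (Apr 16).
Add 6 hours and 25 minutes layover in Meridia → 10:08 AM UTC.
Add 8 hours and 15 minutes leg 2 → 6:23 PM UTC.
Tessaly is UTC−12:00, so local arrival = 6:23 PM − 12:00 = 6:23 AM on Apr 16.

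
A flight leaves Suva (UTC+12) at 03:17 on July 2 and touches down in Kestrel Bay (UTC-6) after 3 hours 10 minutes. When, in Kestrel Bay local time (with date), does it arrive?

12:27 on July 1

Convert departure to UTC: 03:17 − 12:00 = 15:17 UTC on Jul 1.
Add 3 hours and 10 minutes travel time → 18:27 UTC.
Kestrel Bay is UTC−6:00, so local arrival = 18:27 − 6:00 = 12:27 on Jul 1.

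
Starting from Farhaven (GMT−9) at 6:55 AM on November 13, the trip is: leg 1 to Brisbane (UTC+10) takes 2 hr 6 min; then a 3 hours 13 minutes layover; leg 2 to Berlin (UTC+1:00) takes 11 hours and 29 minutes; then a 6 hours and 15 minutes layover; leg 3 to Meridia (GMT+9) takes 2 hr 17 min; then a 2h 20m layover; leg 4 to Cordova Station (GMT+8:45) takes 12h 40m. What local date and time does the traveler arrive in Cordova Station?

5:00 PM on November 15

Convert departure to UTC: 6:55 AM + 9:00 = 3:55 PM UTC on Nov 13.
Add 2 hours and 6 minutes leg 1 → 6:01 PM UTC.
Add 3 hours and 13 minutes layover in Brisbane → 9:14 PM UTC.
Add 11 hours 29 minutes leg 2 → 8:43 AM UTC (Nov 14).
Add 6 hours and 15 minutes layover in Berlin → 2:58 PM UTC.
Add 2 hours 17 minutes leg 3 → 5:15 PM UTC.
Add 2 hours and 20 minutes layover in Meridia → 7:35 PM UTC.
Add 12 hours 40 minutes leg 4 → 8:15 AM UTC (Nov 15).
Cordova Station is UTC+8:45, so local arrival = 8:15 AM + 8:45 = 5:00 PM on Nov 15.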